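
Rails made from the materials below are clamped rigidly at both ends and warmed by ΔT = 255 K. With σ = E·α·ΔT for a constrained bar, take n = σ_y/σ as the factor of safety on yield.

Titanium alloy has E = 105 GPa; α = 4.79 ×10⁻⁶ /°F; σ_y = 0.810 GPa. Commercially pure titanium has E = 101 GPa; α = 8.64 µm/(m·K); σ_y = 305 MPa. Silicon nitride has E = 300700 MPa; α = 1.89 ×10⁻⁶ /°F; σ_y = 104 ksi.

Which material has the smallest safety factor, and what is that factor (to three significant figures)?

Per material, after unit conversion:
  titanium alloy: E = 105.0, α = 8.62, σ_y = 810.0 → σ = 231 MPa, n = 3.51
  commercially pure titanium: E = 101.0, α = 8.64, σ_y = 305.0 → σ = 223 MPa, n = 1.37
  silicon nitride: E = 300.7, α = 3.40, σ_y = 717.1 → σ = 261 MPa, n = 2.75
Smallest n: commercially pure titanium with n = 1.37.

commercially pure titanium, n = 1.37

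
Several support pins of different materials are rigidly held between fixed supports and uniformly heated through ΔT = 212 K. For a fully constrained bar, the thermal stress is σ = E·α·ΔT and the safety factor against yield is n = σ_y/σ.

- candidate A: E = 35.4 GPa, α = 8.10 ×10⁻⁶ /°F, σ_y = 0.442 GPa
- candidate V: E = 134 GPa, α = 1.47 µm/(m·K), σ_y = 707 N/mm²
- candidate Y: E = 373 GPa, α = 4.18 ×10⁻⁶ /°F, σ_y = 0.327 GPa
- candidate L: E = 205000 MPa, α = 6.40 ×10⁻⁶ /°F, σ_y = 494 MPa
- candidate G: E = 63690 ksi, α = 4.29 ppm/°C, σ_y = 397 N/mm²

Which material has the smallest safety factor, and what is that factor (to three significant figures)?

Converting E to GPa, α to ×10⁻⁶/K, σ_y to MPa, then σ and n for each:
  candidate A: E = 35.40, α = 14.6, σ_y = 442.0 → σ = 109 MPa, n = 4.04
  candidate V: E = 134.0, α = 1.47, σ_y = 707.0 → σ = 41.8 MPa, n = 16.9
  candidate Y: E = 373.0, α = 7.52, σ_y = 327.0 → σ = 595 MPa, n = 0.550
  candidate L: E = 205.0, α = 11.5, σ_y = 494.0 → σ = 501 MPa, n = 0.987
  candidate G: E = 439.1, α = 4.29, σ_y = 397.0 → σ = 399 MPa, n = 0.994
Candidate Y has the lowest safety factor, n = 0.550.

candidate Y, n = 0.550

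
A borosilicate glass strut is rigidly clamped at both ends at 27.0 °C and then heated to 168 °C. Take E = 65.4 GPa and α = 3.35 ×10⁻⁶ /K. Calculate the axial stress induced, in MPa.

ΔT = 141.0 K. Constrained thermal stress σ = E·α·ΔT = 65.40×10³ MPa × 3.35×10⁻⁶ × 141.0 = 30.9 MPa (compressive).

30.9 MPa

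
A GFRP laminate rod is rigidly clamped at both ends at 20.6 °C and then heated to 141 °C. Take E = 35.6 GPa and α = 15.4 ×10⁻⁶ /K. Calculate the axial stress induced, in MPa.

ΔT = 120.4 K. Constrained thermal stress σ = E·α·ΔT = 35.60×10³ MPa × 15.4×10⁻⁶ × 120.4 = 66.0 MPa (compressive).

66.0 MPa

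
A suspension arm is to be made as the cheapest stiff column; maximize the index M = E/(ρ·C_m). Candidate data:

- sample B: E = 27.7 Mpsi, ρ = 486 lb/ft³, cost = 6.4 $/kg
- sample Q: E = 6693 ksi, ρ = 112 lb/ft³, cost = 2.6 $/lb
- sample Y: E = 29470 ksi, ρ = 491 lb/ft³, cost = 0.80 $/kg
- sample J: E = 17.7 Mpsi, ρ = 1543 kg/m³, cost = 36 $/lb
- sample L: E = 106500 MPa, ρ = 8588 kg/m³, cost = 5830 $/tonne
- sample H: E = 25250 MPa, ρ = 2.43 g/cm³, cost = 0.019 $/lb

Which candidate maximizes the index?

In SI units:
  sample B: E = 191.0 GPa, ρ = 7785 kg/m³, cost = 6.400 $/kg
  sample Q: E = 46.15 GPa, ρ = 1794 kg/m³, cost = 5.732 $/kg
  sample Y: E = 203.2 GPa, ρ = 7865 kg/m³, cost = 0.8000 $/kg
  sample J: E = 122.0 GPa, ρ = 1543 kg/m³, cost = 79.37 $/kg
  sample L: E = 106.5 GPa, ρ = 8588 kg/m³, cost = 5.830 $/kg
  sample H: E = 25.25 GPa, ρ = 2430 kg/m³, cost = 0.04189 $/kg
  sample H: M = 248 MN·m per $
  sample Y: M = 32.3 MN·m per $
  sample Q: M = 4.49 MN·m per $
  sample B: M = 3.83 MN·m per $
  sample L: M = 2.13 MN·m per $
  sample J: M = 0.997 MN·m per $
The maximum is for sample H.

sample H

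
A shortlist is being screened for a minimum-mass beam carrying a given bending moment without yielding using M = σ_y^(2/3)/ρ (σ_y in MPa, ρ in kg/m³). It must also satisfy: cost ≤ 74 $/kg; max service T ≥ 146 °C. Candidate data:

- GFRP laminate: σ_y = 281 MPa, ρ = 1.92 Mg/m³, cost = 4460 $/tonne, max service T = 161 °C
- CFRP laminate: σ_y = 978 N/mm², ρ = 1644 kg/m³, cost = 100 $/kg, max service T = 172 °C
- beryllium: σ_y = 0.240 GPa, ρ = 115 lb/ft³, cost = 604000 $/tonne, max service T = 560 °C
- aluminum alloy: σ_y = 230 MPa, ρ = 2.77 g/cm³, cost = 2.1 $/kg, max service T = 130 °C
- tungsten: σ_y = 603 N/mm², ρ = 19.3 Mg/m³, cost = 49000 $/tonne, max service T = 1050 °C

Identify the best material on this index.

GFRP laminate

Screen on constraints: cost ≤ 74 $/kg; max service T ≥ 146 °C. Survivors: GFRP laminate, tungsten.
In SI units:
  GFRP laminate: σ_y = 281.0 MPa, ρ = 1920 kg/m³
  tungsten: σ_y = 603.0 MPa, ρ = 19300 kg/m³
  GFRP laminate: M = 22.3×10⁻³
  tungsten: M = 3.70×10⁻³
Highest index: GFRP laminate.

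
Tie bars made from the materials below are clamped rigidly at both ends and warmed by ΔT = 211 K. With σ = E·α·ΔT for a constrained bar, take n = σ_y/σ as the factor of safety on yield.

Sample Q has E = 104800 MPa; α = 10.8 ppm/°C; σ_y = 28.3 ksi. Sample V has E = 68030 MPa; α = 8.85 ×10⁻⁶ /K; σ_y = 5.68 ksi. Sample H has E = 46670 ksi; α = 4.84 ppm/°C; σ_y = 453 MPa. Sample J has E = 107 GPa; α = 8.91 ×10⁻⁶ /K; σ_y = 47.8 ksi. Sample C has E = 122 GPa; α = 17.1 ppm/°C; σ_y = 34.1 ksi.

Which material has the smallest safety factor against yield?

Converting E to GPa, α to ×10⁻⁶/K, σ_y to MPa, then σ and n for each:
  sample Q: E = 104.8, α = 10.8, σ_y = 195.1 → σ = 239 MPa, n = 0.817
  sample V: E = 68.03, α = 8.85, σ_y = 39.16 → σ = 127 MPa, n = 0.308
  sample H: E = 321.8, α = 4.84, σ_y = 453.0 → σ = 329 MPa, n = 1.38
  sample J: E = 107.0, α = 8.91, σ_y = 329.6 → σ = 201 MPa, n = 1.64
  sample C: E = 122.0, α = 17.1, σ_y = 235.1 → σ = 440 MPa, n = 0.534
Smallest n: sample V with n = 0.308.

sample V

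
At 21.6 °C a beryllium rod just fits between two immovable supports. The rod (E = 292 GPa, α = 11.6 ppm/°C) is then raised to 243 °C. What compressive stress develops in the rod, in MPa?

750 MPa

ΔT = 221.4 K. Constrained thermal stress σ = E·α·ΔT = 292.0×10³ MPa × 11.6×10⁻⁶ × 221.4 = 750 MPa (compressive).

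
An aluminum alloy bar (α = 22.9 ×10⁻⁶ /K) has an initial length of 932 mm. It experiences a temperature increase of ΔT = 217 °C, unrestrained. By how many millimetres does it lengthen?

4.63 mm

ΔL = α·L₀·ΔT = 22.9×10⁻⁶ × 932 mm × 217.0 K = 4.63 mm.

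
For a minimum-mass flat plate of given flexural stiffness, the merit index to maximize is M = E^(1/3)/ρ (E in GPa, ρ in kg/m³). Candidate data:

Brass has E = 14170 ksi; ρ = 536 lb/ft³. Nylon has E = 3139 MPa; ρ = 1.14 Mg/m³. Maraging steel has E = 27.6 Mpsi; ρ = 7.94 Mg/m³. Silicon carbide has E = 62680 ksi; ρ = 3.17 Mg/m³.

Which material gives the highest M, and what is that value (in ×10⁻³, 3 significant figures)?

After converting to SI:
  brass: E = 97.70 GPa, ρ = 8586 kg/m³
  nylon: E = 3.139 GPa, ρ = 1140 kg/m³
  maraging steel: E = 190.3 GPa, ρ = 7940 kg/m³
  silicon carbide: E = 432.2 GPa, ρ = 3170 kg/m³
  silicon carbide: M = 2.39×10⁻³
  nylon: M = 1.28×10⁻³
  maraging steel: M = 0.724×10⁻³
  brass: M = 0.536×10⁻³
Silicon carbide has the largest M.

silicon carbide, M = 2.39×10⁻³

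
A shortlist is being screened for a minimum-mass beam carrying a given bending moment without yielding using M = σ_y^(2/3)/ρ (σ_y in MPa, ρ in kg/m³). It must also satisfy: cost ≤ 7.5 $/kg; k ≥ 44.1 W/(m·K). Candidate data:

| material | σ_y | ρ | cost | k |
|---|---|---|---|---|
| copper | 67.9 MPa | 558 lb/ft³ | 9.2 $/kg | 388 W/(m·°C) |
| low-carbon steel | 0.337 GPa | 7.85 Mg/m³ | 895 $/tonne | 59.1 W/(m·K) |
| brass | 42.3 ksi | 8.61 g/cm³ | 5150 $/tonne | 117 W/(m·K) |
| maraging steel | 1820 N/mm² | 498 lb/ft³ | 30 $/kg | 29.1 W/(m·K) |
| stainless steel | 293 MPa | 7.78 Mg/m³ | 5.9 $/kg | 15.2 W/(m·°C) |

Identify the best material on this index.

Screen on constraints: cost ≤ 7.5 $/kg; k ≥ 44.1 W/(m·K). Survivors: low-carbon steel, brass.
After converting to SI:
  low-carbon steel: σ_y = 337.0 MPa, ρ = 7850 kg/m³
  brass: σ_y = 291.6 MPa, ρ = 8610 kg/m³
  low-carbon steel: M = 6.17×10⁻³
  brass: M = 5.11×10⁻³
Low-carbon steel ranks first.

low-carbon steel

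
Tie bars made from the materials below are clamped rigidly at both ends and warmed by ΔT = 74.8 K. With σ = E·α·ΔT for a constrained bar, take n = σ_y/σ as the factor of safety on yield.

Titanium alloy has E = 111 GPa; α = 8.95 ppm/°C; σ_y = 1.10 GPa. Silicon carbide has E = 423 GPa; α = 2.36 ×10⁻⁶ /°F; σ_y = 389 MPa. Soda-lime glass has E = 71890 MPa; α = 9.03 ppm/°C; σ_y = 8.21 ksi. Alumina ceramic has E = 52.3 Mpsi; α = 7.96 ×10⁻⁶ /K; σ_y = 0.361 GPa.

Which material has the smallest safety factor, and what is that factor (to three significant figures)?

Per material, after unit conversion:
  titanium alloy: E = 111.0, α = 8.95, σ_y = 1100 → σ = 74.3 MPa, n = 14.8
  silicon carbide: E = 423.0, α = 4.25, σ_y = 389.0 → σ = 134 MPa, n = 2.89
  soda-lime glass: E = 71.89, α = 9.03, σ_y = 56.61 → σ = 48.6 MPa, n = 1.17
  alumina ceramic: E = 360.6, α = 7.96, σ_y = 361.0 → σ = 215 MPa, n = 1.68
Soda-lime glass has the lowest safety factor, n = 1.17.

soda-lime glass, n = 1.17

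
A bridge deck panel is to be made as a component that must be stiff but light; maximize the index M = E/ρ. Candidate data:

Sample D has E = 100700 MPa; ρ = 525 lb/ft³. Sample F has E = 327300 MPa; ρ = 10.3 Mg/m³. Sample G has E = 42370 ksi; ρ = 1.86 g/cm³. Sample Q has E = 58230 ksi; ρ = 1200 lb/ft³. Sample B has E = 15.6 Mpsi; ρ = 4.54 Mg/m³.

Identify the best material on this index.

Convert each candidate to consistent units, then evaluate M:
  sample D: E = 100.7 GPa, ρ = 8410 kg/m³
  sample F: E = 327.3 GPa, ρ = 10300 kg/m³
  sample G: E = 292.1 GPa, ρ = 1860 kg/m³
  sample Q: E = 401.5 GPa, ρ = 19220 kg/m³
  sample B: E = 107.6 GPa, ρ = 4540 kg/m³
  sample G: M = 157 MN·m/kg
  sample F: M = 31.8 MN·m/kg
  sample B: M = 23.7 MN·m/kg
  sample Q: M = 20.9 MN·m/kg
  sample D: M = 12.0 MN·m/kg
Highest index: sample G.

sample G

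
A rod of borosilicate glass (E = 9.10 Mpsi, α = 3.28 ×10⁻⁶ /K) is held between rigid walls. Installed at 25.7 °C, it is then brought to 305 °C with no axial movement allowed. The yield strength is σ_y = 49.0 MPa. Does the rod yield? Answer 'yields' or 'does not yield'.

yields

E = 9.10 Mpsi = 62.74 GPa.
ΔT = 279.3 K. Constrained thermal stress σ = E·α·ΔT = 62.74×10³ MPa × 3.28×10⁻⁶ × 279.3 = 57.5 MPa (compressive).
Compare to σ_y = 49.0 MPa: σ ≥ σ_y, so it yields.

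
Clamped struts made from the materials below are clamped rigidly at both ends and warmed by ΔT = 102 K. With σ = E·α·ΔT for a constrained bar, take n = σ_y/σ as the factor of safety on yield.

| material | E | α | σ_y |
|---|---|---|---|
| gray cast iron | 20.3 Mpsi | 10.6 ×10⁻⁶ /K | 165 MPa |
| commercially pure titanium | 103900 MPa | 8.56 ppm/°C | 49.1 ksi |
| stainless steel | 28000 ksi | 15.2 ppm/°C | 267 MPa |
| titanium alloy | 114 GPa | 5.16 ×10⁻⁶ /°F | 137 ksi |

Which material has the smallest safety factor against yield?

stainless steel

Per material, after unit conversion:
  gray cast iron: E = 140.0, α = 10.6, σ_y = 165.0 → σ = 151 MPa, n = 1.09
  commercially pure titanium: E = 103.9, α = 8.56, σ_y = 338.5 → σ = 90.7 MPa, n = 3.73
  stainless steel: E = 193.1, α = 15.2, σ_y = 267.0 → σ = 299 MPa, n = 0.892
  titanium alloy: E = 114.0, α = 9.29, σ_y = 944.6 → σ = 108 MPa, n = 8.75
Smallest n: stainless steel with n = 0.892.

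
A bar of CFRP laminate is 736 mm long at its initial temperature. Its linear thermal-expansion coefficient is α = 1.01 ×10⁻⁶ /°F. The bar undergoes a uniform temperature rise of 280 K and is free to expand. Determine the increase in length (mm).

Convert α: 1.01×10⁻⁶/°F × (9/5) = 1.82×10⁻⁶/K.
ΔL = α·L₀·ΔT = 1.82×10⁻⁶ × 736 mm × 280.0 K = 0.375 mm.

0.375 mm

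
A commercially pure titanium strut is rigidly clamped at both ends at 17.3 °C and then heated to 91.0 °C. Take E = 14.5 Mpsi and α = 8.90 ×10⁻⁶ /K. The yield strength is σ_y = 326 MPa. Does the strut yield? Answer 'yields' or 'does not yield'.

E = 14.5 Mpsi = 99.97 GPa.
ΔT = 73.70 K. Constrained thermal stress σ = E·α·ΔT = 99.97×10³ MPa × 8.90×10⁻⁶ × 73.70 = 65.6 MPa (compressive).
Compare to σ_y = 326 MPa: σ < σ_y, so it does not yield.

does not yield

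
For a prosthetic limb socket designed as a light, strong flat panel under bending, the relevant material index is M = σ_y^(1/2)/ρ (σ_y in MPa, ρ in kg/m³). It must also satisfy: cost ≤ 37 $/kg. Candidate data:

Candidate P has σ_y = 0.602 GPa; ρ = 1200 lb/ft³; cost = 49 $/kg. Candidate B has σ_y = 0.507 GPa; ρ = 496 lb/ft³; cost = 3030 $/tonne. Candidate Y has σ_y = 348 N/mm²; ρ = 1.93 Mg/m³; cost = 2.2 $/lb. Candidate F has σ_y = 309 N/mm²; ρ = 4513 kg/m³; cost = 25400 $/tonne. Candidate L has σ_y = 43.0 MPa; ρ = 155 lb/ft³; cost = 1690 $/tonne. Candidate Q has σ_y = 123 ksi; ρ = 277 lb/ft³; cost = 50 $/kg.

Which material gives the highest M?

Screen on constraints: cost ≤ 37 $/kg. Survivors: candidate B, candidate Y, candidate F, candidate L.
Putting every candidate on a common basis:
  candidate B: σ_y = 507.0 MPa, ρ = 7945 kg/m³
  candidate Y: σ_y = 348.0 MPa, ρ = 1930 kg/m³
  candidate F: σ_y = 309.0 MPa, ρ = 4513 kg/m³
  candidate L: σ_y = 43.00 MPa, ρ = 2483 kg/m³
  candidate Y: M = 9.67×10⁻³
  candidate F: M = 3.90×10⁻³
  candidate B: M = 2.83×10⁻³
  candidate L: M = 2.64×10⁻³
The maximum is for candidate Y.

candidate Y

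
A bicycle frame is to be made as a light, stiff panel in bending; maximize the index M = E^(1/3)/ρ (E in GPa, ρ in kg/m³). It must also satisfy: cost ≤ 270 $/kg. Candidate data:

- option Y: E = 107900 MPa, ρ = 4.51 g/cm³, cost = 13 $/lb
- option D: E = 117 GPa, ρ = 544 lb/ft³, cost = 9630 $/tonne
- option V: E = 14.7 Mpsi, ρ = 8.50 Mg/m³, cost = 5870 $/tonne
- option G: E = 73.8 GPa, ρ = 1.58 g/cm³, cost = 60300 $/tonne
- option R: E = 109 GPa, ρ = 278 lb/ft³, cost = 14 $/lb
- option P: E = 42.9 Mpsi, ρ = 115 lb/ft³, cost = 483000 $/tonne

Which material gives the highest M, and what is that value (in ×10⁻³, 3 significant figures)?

Screen on constraints: cost ≤ 270 $/kg. Survivors: option Y, option D, option V, option G, option R.
In SI units:
  option Y: E = 107.9 GPa, ρ = 4510 kg/m³
  option D: E = 117.0 GPa, ρ = 8714 kg/m³
  option V: E = 101.4 GPa, ρ = 8500 kg/m³
  option G: E = 73.80 GPa, ρ = 1580 kg/m³
  option R: E = 109.0 GPa, ρ = 4453 kg/m³
  option G: M = 2.65×10⁻³
  option R: M = 1.07×10⁻³
  option Y: M = 1.06×10⁻³
  option D: M = 0.561×10⁻³
  option V: M = 0.549×10⁻³
Highest index: option G.

option G, M = 2.65×10⁻³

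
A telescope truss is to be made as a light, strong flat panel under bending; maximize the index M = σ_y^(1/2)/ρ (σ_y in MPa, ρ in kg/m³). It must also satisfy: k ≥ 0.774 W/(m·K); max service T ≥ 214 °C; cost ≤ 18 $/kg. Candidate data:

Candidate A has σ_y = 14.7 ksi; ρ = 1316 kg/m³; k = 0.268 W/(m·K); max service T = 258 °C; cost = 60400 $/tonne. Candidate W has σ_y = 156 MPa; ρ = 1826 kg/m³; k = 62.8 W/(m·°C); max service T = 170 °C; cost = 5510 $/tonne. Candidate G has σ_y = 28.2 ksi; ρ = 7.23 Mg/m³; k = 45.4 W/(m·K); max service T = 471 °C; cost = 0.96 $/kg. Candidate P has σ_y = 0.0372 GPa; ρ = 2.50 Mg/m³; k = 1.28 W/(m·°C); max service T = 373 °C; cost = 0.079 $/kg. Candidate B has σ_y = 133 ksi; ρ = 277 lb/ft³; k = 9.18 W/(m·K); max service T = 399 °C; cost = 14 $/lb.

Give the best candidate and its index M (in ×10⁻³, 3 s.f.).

candidate P, M = 2.44×10⁻³

Screen on constraints: k ≥ 0.774 W/(m·K); max service T ≥ 214 °C; cost ≤ 18 $/kg. Survivors: candidate G, candidate P.
In SI units:
  candidate G: σ_y = 194.4 MPa, ρ = 7230 kg/m³
  candidate P: σ_y = 37.20 MPa, ρ = 2500 kg/m³
  candidate P: M = 2.44×10⁻³
  candidate G: M = 1.93×10⁻³
Candidate P ranks first.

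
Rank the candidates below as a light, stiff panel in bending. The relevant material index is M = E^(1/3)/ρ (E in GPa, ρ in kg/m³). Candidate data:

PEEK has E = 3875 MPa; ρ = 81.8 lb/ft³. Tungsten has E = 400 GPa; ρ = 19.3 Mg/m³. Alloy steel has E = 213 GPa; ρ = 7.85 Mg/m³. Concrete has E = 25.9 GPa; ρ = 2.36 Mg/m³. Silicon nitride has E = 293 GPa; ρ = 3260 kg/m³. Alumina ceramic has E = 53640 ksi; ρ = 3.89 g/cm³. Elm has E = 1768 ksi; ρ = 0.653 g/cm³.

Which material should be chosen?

Normalizing units and computing the index:
  PEEK: E = 3.875 GPa, ρ = 1310 kg/m³
  tungsten: E = 400.0 GPa, ρ = 19300 kg/m³
  alloy steel: E = 213.0 GPa, ρ = 7850 kg/m³
  concrete: E = 25.90 GPa, ρ = 2360 kg/m³
  silicon nitride: E = 293.0 GPa, ρ = 3260 kg/m³
  alumina ceramic: E = 369.8 GPa, ρ = 3890 kg/m³
  elm: E = 12.19 GPa, ρ = 653.0 kg/m³
  elm: M = 3.52×10⁻³
  silicon nitride: M = 2.04×10⁻³
  alumina ceramic: M = 1.85×10⁻³
  concrete: M = 1.25×10⁻³
  PEEK: M = 1.20×10⁻³
  alloy steel: M = 0.761×10⁻³
  tungsten: M = 0.382×10⁻³
Elm ranks first.

elm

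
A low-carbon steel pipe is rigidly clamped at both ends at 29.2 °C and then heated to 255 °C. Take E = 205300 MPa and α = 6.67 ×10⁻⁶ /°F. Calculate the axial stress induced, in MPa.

557 MPa

E = 205300 MPa = 205.3 GPa.
α = 6.67×10⁻⁶/°F × 9/5 = 12.0×10⁻⁶/K.
ΔT = 225.8 K. Constrained thermal stress σ = E·α·ΔT = 205.3×10³ MPa × 12.0×10⁻⁶ × 225.8 = 557 MPa (compressive).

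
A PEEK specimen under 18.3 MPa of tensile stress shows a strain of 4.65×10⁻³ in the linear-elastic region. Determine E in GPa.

E = σ/ε = 18.3 MPa / 4.65×10⁻³ = 3935 MPa = 3.94 GPa.

3.94 GPa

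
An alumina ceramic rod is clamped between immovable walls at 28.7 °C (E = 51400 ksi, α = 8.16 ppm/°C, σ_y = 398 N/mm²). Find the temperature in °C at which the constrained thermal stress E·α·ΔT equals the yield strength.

E = 51400 ksi = 354.4 GPa.
σ_y = 398 N/mm² = 398.0 MPa.
E·α·ΔT = 398.0 MPa ⇒ ΔT = 398.0 / (354.4×10³ × 8.16×10⁻⁶) = 137.6 K.
T = 28.7 + 137.6 = 166.3 °C.

166 °C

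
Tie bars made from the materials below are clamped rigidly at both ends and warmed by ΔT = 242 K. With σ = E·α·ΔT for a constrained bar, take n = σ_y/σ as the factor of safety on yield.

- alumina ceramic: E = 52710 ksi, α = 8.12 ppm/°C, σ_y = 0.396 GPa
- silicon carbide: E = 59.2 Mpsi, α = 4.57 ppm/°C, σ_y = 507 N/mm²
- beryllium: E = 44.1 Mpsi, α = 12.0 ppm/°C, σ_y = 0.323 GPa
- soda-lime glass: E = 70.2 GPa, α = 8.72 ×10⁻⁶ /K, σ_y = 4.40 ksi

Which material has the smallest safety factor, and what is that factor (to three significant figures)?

soda-lime glass, n = 0.205

Per material, after unit conversion:
  alumina ceramic: E = 363.4, α = 8.12, σ_y = 396.0 → σ = 714 MPa, n = 0.555
  silicon carbide: E = 408.2, α = 4.57, σ_y = 507.0 → σ = 451 MPa, n = 1.12
  beryllium: E = 304.1, α = 12.0, σ_y = 323.0 → σ = 883 MPa, n = 0.366
  soda-lime glass: E = 70.20, α = 8.72, σ_y = 30.34 → σ = 148 MPa, n = 0.205
Soda-lime glass has the lowest safety factor, n = 0.205.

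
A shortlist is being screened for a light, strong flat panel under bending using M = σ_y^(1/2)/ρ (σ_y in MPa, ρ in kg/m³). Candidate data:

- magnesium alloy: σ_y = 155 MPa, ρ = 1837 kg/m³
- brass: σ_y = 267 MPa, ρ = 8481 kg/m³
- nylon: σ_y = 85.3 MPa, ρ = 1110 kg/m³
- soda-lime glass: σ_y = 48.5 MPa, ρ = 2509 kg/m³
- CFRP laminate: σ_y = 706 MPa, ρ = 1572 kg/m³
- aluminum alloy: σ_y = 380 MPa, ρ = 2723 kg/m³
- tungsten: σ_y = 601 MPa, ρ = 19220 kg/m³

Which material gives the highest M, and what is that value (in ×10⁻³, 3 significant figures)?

Per-candidate index values:
  CFRP laminate: M = 16.9×10⁻³
  nylon: M = 8.32×10⁻³
  aluminum alloy: M = 7.16×10⁻³
  magnesium alloy: M = 6.78×10⁻³
  soda-lime glass: M = 2.78×10⁻³
  brass: M = 1.93×10⁻³
  tungsten: M = 1.28×10⁻³
CFRP laminate ranks first.

CFRP laminate, M = 16.9×10⁻³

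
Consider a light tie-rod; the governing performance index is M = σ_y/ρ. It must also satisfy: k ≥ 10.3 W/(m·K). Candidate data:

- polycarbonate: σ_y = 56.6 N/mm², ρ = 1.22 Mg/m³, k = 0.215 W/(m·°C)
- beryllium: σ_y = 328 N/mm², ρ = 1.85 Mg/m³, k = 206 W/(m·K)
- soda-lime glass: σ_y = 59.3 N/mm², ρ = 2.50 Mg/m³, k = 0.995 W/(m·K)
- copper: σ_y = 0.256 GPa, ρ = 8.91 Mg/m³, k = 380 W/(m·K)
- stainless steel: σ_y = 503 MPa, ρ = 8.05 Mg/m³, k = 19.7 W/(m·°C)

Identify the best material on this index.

Screen on constraints: k ≥ 10.3 W/(m·K). Survivors: beryllium, copper, stainless steel.
Convert each candidate to consistent units, then evaluate M:
  beryllium: σ_y = 328.0 MPa, ρ = 1850 kg/m³
  copper: σ_y = 256.0 MPa, ρ = 8910 kg/m³
  stainless steel: σ_y = 503.0 MPa, ρ = 8050 kg/m³
  beryllium: M = 177 kN·m/kg
  stainless steel: M = 62.5 kN·m/kg
  copper: M = 28.7 kN·m/kg
Beryllium has the largest M.

beryllium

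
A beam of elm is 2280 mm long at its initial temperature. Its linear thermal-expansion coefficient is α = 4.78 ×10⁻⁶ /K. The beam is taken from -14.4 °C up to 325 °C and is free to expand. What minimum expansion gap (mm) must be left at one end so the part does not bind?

ΔT = 325 − (-14.4) = 339.4 K.
ΔL = α·L₀·ΔT = 4.78×10⁻⁶ × 2280 mm × 339.4 K = 3.70 mm.

3.70 mm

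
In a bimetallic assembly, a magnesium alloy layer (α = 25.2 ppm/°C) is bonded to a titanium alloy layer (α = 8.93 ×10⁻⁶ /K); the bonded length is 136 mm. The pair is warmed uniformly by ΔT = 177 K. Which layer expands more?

α(magnesium alloy) = 25.2×10⁻⁶/K vs α(titanium alloy) = 8.93×10⁻⁶/K.
Higher α expands more for the same ΔT: magnesium alloy.

magnesium alloy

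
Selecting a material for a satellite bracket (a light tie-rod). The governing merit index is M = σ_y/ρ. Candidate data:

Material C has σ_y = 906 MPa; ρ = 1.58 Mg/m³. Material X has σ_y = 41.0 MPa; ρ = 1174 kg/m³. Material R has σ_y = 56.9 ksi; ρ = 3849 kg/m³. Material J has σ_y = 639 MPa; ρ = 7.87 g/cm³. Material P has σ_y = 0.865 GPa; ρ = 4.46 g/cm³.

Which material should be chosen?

material C

Putting every candidate on a common basis:
  material C: σ_y = 906.0 MPa, ρ = 1580 kg/m³
  material X: σ_y = 41.00 MPa, ρ = 1174 kg/m³
  material R: σ_y = 392.3 MPa, ρ = 3849 kg/m³
  material J: σ_y = 639.0 MPa, ρ = 7870 kg/m³
  material P: σ_y = 865.0 MPa, ρ = 4460 kg/m³
  material C: M = 573 kN·m/kg
  material P: M = 194 kN·m/kg
  material R: M = 102 kN·m/kg
  material J: M = 81.2 kN·m/kg
  material X: M = 34.9 kN·m/kg
Material C ranks first.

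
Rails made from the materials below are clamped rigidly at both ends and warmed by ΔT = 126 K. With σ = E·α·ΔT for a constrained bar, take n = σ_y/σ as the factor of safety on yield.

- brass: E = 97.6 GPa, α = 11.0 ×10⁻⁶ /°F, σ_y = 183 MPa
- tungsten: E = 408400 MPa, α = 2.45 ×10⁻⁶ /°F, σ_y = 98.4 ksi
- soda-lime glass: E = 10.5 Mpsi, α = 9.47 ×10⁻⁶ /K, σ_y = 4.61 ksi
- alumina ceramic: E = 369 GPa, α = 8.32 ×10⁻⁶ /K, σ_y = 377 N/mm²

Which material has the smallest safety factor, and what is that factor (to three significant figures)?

Per material, after unit conversion:
  brass: E = 97.60, α = 19.8, σ_y = 183.0 → σ = 243 MPa, n = 0.752
  tungsten: E = 408.4, α = 4.41, σ_y = 678.4 → σ = 227 MPa, n = 2.99
  soda-lime glass: E = 72.39, α = 9.47, σ_y = 31.78 → σ = 86.4 MPa, n = 0.368
  alumina ceramic: E = 369.0, α = 8.32, σ_y = 377.0 → σ = 387 MPa, n = 0.975
Soda-lime glass has the lowest safety factor, n = 0.368.

soda-lime glass, n = 0.368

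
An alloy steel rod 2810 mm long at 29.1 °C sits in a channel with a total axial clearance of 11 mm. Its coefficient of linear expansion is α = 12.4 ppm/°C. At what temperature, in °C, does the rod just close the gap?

345 °C

α·L₀·ΔT = 11.0 mm ⇒ ΔT = 11.0 / (12.4×10⁻⁶ × 2810.0) = 315.7 K.
T = 29.1 + 315.7 = 344.8 °C.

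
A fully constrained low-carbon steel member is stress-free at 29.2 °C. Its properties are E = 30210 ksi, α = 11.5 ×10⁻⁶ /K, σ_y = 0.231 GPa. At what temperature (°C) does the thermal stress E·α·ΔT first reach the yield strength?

E = 30210 ksi = 208.3 GPa.
σ_y = 0.231 GPa = 231.0 MPa.
E·α·ΔT = 231.0 MPa ⇒ ΔT = 231.0 / (208.3×10³ × 11.5×10⁻⁶) = 96.44 K.
T = 29.2 + 96.44 = 125.6 °C.

126 °C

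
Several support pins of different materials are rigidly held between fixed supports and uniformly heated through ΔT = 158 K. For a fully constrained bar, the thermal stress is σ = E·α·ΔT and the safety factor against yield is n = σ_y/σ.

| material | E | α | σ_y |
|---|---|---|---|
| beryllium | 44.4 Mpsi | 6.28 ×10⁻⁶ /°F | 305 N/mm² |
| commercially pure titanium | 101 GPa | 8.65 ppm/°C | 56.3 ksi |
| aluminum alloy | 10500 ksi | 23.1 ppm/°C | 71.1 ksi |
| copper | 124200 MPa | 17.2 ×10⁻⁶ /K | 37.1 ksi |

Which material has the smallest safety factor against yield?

Per material, after unit conversion:
  beryllium: E = 306.1, α = 11.3, σ_y = 305.0 → σ = 547 MPa, n = 0.558
  commercially pure titanium: E = 101.0, α = 8.65, σ_y = 388.2 → σ = 138 MPa, n = 2.81
  aluminum alloy: E = 72.39, α = 23.1, σ_y = 490.2 → σ = 264 MPa, n = 1.86
  copper: E = 124.2, α = 17.2, σ_y = 255.8 → σ = 338 MPa, n = 0.758
Smallest n: beryllium with n = 0.558.

beryllium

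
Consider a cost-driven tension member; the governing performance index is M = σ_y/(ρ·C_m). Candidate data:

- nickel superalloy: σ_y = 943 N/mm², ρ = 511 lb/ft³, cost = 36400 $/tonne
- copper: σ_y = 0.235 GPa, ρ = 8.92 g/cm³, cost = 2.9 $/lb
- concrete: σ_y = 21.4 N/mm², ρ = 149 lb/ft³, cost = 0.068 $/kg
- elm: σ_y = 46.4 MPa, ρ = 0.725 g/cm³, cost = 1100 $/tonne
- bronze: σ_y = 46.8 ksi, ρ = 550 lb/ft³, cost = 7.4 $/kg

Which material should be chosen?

In SI units:
  nickel superalloy: σ_y = 943.0 MPa, ρ = 8185 kg/m³, cost = 36.40 $/kg
  copper: σ_y = 235.0 MPa, ρ = 8920 kg/m³, cost = 6.393 $/kg
  concrete: σ_y = 21.40 MPa, ρ = 2387 kg/m³, cost = 0.06800 $/kg
  elm: σ_y = 46.40 MPa, ρ = 725.0 kg/m³, cost = 1.100 $/kg
  bronze: σ_y = 322.7 MPa, ρ = 8810 kg/m³, cost = 7.400 $/kg
  concrete: M = 132 kN·m per $
  elm: M = 58.2 kN·m per $
  bronze: M = 4.95 kN·m per $
  copper: M = 4.12 kN·m per $
  nickel superalloy: M = 3.16 kN·m per $
Highest index: concrete.

concrete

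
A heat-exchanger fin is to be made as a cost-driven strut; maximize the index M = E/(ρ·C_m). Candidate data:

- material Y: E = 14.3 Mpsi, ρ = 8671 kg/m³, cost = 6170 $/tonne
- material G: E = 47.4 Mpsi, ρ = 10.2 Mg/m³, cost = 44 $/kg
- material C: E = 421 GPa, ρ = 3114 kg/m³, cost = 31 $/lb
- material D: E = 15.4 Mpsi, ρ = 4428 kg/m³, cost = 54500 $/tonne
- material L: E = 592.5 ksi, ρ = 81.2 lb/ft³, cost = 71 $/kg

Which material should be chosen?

In SI units:
  material Y: E = 98.60 GPa, ρ = 8671 kg/m³, cost = 6.170 $/kg
  material G: E = 326.8 GPa, ρ = 10200 kg/m³, cost = 44.00 $/kg
  material C: E = 421.0 GPa, ρ = 3114 kg/m³, cost = 68.34 $/kg
  material D: E = 106.2 GPa, ρ = 4428 kg/m³, cost = 54.50 $/kg
  material L: E = 4.085 GPa, ρ = 1301 kg/m³, cost = 71.00 $/kg
  material C: M = 1.98 MN·m per $
  material Y: M = 1.84 MN·m per $
  material G: M = 0.728 MN·m per $
  material D: M = 0.440 MN·m per $
  material L: M = 0.0442 MN·m per $
Material C has the largest M.

material C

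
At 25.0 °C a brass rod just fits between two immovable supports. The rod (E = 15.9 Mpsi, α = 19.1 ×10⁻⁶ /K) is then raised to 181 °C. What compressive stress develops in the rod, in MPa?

327 MPa

E = 15.9 Mpsi = 109.6 GPa.
ΔT = 156.0 K. Constrained thermal stress σ = E·α·ΔT = 109.6×10³ MPa × 19.1×10⁻⁶ × 156.0 = 327 MPa (compressive).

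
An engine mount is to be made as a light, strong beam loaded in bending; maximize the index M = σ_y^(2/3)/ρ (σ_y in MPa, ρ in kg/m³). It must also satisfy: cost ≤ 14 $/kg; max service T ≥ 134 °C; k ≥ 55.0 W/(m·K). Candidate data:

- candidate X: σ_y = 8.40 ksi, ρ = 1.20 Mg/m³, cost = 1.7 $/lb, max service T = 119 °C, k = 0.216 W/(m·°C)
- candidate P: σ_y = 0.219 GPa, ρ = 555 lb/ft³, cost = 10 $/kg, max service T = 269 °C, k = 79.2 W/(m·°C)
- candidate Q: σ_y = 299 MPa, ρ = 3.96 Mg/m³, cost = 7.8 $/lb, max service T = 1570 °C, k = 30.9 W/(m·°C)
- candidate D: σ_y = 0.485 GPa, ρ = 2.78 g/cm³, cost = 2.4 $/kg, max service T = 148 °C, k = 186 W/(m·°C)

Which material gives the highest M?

candidate D

Screen on constraints: cost ≤ 14 $/kg; max service T ≥ 134 °C; k ≥ 55.0 W/(m·K). Survivors: candidate P, candidate D.
Normalizing units and computing the index:
  candidate P: σ_y = 219.0 MPa, ρ = 8890 kg/m³
  candidate D: σ_y = 485.0 MPa, ρ = 2780 kg/m³
  candidate D: M = 22.2×10⁻³
  candidate P: M = 4.09×10⁻³
Candidate D has the largest M.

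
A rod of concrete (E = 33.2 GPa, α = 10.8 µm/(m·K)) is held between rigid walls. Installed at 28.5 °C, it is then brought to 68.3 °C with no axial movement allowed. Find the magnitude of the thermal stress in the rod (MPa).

14.3 MPa

ΔT = 39.80 K. Constrained thermal stress σ = E·α·ΔT = 33.20×10³ MPa × 10.8×10⁻⁶ × 39.80 = 14.3 MPa (compressive).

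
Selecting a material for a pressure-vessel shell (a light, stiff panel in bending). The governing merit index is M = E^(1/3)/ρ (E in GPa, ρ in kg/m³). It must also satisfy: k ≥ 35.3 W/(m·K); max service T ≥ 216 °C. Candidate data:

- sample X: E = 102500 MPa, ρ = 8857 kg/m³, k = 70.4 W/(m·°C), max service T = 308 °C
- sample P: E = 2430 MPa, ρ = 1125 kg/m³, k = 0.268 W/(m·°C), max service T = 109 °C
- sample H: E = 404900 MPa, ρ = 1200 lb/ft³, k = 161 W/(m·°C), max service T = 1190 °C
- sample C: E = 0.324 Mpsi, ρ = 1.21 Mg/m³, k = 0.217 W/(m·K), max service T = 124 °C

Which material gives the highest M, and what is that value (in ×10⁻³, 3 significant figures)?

Screen on constraints: k ≥ 35.3 W/(m·K); max service T ≥ 216 °C. Survivors: sample X, sample H.
In SI units:
  sample X: E = 102.5 GPa, ρ = 8857 kg/m³
  sample H: E = 404.9 GPa, ρ = 19220 kg/m³
  sample X: M = 0.528×10⁻³
  sample H: M = 0.385×10⁻³
Sample X ranks first.

sample X, M = 0.528×10⁻³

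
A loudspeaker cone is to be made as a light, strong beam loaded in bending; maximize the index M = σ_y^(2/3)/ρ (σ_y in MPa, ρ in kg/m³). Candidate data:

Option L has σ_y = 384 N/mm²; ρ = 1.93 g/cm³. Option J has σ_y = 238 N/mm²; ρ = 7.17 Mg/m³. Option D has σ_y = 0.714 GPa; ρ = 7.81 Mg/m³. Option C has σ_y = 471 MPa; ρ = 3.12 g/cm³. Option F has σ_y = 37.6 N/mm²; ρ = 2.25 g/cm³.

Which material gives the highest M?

After converting to SI:
  option L: σ_y = 384.0 MPa, ρ = 1930 kg/m³
  option J: σ_y = 238.0 MPa, ρ = 7170 kg/m³
  option D: σ_y = 714.0 MPa, ρ = 7810 kg/m³
  option C: σ_y = 471.0 MPa, ρ = 3120 kg/m³
  option F: σ_y = 37.60 MPa, ρ = 2250 kg/m³
  option L: M = 27.4×10⁻³
  option C: M = 19.4×10⁻³
  option D: M = 10.2×10⁻³
  option J: M = 5.36×10⁻³
  option F: M = 4.99×10⁻³
The maximum is for option L.

option L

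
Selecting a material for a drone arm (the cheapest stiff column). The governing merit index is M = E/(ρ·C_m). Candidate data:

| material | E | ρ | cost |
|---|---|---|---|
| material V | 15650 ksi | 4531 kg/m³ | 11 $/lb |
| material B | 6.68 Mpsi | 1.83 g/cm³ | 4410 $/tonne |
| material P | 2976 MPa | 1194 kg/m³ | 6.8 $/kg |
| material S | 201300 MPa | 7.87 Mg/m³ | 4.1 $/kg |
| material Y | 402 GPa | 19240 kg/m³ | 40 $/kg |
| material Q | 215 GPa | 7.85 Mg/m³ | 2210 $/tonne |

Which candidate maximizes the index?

Convert each candidate to consistent units, then evaluate M:
  material V: E = 107.9 GPa, ρ = 4531 kg/m³, cost = 24.25 $/kg
  material B: E = 46.06 GPa, ρ = 1830 kg/m³, cost = 4.410 $/kg
  material P: E = 2.976 GPa, ρ = 1194 kg/m³, cost = 6.800 $/kg
  material S: E = 201.3 GPa, ρ = 7870 kg/m³, cost = 4.100 $/kg
  material Y: E = 402.0 GPa, ρ = 19240 kg/m³, cost = 40.00 $/kg
  material Q: E = 215.0 GPa, ρ = 7850 kg/m³, cost = 2.210 $/kg
  material Q: M = 12.4 MN·m per $
  material S: M = 6.24 MN·m per $
  material B: M = 5.71 MN·m per $
  material V: M = 0.982 MN·m per $
  material Y: M = 0.522 MN·m per $
  material P: M = 0.367 MN·m per $
Material Q ranks first.

material Q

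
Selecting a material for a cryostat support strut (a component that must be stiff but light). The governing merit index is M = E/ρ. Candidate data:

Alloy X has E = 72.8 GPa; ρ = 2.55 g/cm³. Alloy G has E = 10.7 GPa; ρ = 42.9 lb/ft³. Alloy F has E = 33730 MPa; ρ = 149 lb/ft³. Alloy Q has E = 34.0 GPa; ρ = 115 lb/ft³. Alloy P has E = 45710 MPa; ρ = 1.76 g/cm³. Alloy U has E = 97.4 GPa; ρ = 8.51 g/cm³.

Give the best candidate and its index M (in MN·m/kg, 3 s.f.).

alloy X, M = 28.5 MN·m/kg

After converting to SI:
  alloy X: E = 72.80 GPa, ρ = 2550 kg/m³
  alloy G: E = 10.70 GPa, ρ = 687.2 kg/m³
  alloy F: E = 33.73 GPa, ρ = 2387 kg/m³
  alloy Q: E = 34.00 GPa, ρ = 1842 kg/m³
  alloy P: E = 45.71 GPa, ρ = 1760 kg/m³
  alloy U: E = 97.40 GPa, ρ = 8510 kg/m³
  alloy X: M = 28.5 MN·m/kg
  alloy P: M = 26.0 MN·m/kg
  alloy Q: M = 18.5 MN·m/kg
  alloy G: M = 15.6 MN·m/kg
  alloy F: M = 14.1 MN·m/kg
  alloy U: M = 11.4 MN·m/kg
Alloy X ranks first.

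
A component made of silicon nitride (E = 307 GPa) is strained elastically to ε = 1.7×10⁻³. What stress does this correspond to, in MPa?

σ = E·ε = 307000 MPa × 1.7×10⁻³ = 522 MPa.

522 MPa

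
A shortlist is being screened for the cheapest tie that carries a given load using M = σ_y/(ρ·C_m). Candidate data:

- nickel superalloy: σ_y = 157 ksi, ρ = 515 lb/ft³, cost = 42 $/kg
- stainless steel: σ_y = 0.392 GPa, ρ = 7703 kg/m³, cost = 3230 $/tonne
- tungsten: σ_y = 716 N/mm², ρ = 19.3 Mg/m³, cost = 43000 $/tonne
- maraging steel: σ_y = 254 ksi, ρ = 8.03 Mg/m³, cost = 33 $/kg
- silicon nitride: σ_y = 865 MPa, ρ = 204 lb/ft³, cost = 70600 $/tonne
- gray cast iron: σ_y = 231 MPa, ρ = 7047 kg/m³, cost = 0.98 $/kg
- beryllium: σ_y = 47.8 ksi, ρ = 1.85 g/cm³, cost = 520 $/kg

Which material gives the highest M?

gray cast iron

Convert each candidate to consistent units, then evaluate M:
  nickel superalloy: σ_y = 1082 MPa, ρ = 8250 kg/m³, cost = 42.00 $/kg
  stainless steel: σ_y = 392.0 MPa, ρ = 7703 kg/m³, cost = 3.230 $/kg
  tungsten: σ_y = 716.0 MPa, ρ = 19300 kg/m³, cost = 43.00 $/kg
  maraging steel: σ_y = 1751 MPa, ρ = 8030 kg/m³, cost = 33.00 $/kg
  silicon nitride: σ_y = 865.0 MPa, ρ = 3268 kg/m³, cost = 70.60 $/kg
  gray cast iron: σ_y = 231.0 MPa, ρ = 7047 kg/m³, cost = 0.9800 $/kg
  beryllium: σ_y = 329.6 MPa, ρ = 1850 kg/m³, cost = 520.0 $/kg
  gray cast iron: M = 33.4 kN·m per $
  stainless steel: M = 15.8 kN·m per $
  maraging steel: M = 6.61 kN·m per $
  silicon nitride: M = 3.75 kN·m per $
  nickel superalloy: M = 3.12 kN·m per $
  tungsten: M = 0.863 kN·m per $
  beryllium: M = 0.343 kN·m per $
Highest index: gray cast iron.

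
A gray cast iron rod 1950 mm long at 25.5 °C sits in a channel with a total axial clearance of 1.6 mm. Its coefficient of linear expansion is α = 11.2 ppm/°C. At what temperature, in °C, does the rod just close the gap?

α·L₀·ΔT = 1.6 mm ⇒ ΔT = 1.6 / (11.2×10⁻⁶ × 1950.0) = 73.26 K.
T = 25.5 + 73.26 = 98.76 °C.

98.8 °C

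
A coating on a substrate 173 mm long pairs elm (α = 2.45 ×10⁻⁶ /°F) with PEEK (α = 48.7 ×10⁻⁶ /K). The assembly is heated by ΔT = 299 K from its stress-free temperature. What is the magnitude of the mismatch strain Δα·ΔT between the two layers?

0.0132

elm: α = 2.45×10⁻⁶/°F × 9/5 = 4.41×10⁻⁶/K.
Δα = |4.41 − 48.7|×10⁻⁶/K = 44.3×10⁻⁶/K.
Mismatch strain = Δα·ΔT = 44.3×10⁻⁶ × 299.0 = 0.0132.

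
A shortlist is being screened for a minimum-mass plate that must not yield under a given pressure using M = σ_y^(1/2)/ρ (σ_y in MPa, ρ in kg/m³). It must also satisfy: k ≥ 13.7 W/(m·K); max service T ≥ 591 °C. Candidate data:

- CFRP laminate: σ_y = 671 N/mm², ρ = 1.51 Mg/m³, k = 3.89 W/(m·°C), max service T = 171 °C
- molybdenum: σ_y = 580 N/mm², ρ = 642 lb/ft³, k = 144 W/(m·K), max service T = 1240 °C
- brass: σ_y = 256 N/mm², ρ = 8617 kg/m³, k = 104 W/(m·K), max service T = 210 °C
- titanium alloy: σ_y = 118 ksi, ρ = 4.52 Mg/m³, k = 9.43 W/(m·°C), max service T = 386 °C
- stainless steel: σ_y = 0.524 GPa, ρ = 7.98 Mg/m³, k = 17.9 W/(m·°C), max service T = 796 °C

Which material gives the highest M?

Screen on constraints: k ≥ 13.7 W/(m·K); max service T ≥ 591 °C. Survivors: molybdenum, stainless steel.
Putting every candidate on a common basis:
  molybdenum: σ_y = 580.0 MPa, ρ = 10280 kg/m³
  stainless steel: σ_y = 524.0 MPa, ρ = 7980 kg/m³
  stainless steel: M = 2.87×10⁻³
  molybdenum: M = 2.34×10⁻³
The maximum is for stainless steel.

stainless steel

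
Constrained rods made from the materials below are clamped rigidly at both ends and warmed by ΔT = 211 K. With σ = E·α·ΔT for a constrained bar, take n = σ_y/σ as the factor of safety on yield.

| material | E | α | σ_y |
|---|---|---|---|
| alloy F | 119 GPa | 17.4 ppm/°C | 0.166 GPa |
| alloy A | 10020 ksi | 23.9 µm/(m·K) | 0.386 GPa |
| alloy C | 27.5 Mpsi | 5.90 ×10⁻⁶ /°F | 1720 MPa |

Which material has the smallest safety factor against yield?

With everything in SI (GPa, ×10⁻⁶/K, MPa):
  alloy F: E = 119.0, α = 17.4, σ_y = 166.0 → σ = 437 MPa, n = 0.380
  alloy A: E = 69.09, α = 23.9, σ_y = 386.0 → σ = 348 MPa, n = 1.11
  alloy C: E = 189.6, α = 10.6, σ_y = 1720 → σ = 425 MPa, n = 4.05
Smallest n: alloy F with n = 0.380.

alloy F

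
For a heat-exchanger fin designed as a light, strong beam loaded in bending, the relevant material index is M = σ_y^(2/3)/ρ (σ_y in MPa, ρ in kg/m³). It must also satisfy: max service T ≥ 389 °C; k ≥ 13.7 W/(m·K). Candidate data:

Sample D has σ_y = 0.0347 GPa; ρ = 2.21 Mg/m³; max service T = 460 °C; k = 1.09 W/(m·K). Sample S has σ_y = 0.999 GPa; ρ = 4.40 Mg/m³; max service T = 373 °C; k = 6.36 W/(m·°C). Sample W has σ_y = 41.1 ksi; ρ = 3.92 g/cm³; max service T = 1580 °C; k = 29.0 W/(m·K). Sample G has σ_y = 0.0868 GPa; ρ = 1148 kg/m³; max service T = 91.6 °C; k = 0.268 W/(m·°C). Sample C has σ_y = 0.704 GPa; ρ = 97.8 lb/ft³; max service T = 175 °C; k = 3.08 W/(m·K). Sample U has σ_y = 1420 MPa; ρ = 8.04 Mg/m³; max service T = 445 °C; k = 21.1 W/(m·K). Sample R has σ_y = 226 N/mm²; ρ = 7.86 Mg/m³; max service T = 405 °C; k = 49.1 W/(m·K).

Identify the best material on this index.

sample U

Screen on constraints: max service T ≥ 389 °C; k ≥ 13.7 W/(m·K). Survivors: sample W, sample U, sample R.
In SI units:
  sample W: σ_y = 283.4 MPa, ρ = 3920 kg/m³
  sample U: σ_y = 1420 MPa, ρ = 8040 kg/m³
  sample R: σ_y = 226.0 MPa, ρ = 7860 kg/m³
  sample U: M = 15.7×10⁻³
  sample W: M = 11.0×10⁻³
  sample R: M = 4.72×10⁻³
Sample U has the largest M.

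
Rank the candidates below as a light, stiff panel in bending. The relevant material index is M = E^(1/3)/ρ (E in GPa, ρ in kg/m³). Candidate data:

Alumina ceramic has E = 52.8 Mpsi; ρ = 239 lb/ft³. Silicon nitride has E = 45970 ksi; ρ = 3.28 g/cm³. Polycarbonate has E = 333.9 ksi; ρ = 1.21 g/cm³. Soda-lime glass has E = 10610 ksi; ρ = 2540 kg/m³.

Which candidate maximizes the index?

Convert each candidate to consistent units, then evaluate M:
  alumina ceramic: E = 364.0 GPa, ρ = 3828 kg/m³
  silicon nitride: E = 317.0 GPa, ρ = 3280 kg/m³
  polycarbonate: E = 2.302 GPa, ρ = 1210 kg/m³
  soda-lime glass: E = 73.15 GPa, ρ = 2540 kg/m³
  silicon nitride: M = 2.08×10⁻³
  alumina ceramic: M = 1.87×10⁻³
  soda-lime glass: M = 1.65×10⁻³
  polycarbonate: M = 1.09×10⁻³
Silicon nitride has the largest M.

silicon nitride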